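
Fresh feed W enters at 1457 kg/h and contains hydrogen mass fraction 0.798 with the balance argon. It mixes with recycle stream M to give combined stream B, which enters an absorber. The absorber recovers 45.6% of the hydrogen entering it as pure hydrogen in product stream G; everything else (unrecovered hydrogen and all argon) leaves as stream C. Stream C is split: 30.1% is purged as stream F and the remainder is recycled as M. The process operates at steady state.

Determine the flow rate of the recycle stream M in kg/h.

1397 kg/h

argon enters only via W and leaves only via the purge: 1457×0.202 = 0.301×(argon in C), and the absorber passes all argon, so argon in B = argon in C = 977.79 kg/h.
hydrogen in B: m_A = 1457×0.798 + (1−0.301)·(1−0.456)·m_A, so m_A = 1162.7/0.6197 = 1876.1 kg/h.
C = (1−0.456)×1876.1 + 977.79 = 1998.4 kg/h.
Recycle M = (1−0.301)×1998.4 = 1396.9 kg/h.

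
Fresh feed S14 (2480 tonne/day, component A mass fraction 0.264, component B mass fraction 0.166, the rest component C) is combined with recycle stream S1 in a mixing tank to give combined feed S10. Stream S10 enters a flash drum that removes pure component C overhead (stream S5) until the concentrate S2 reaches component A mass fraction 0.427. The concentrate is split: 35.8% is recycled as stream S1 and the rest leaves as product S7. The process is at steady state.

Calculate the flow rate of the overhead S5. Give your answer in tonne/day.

946.7 tonne/day

Overall component A balance (none leaves overhead): component A in fresh feed = component A in product, i.e. 2480×0.264 = (1−0.358)·S2·0.427.
S2 = 654.72/(0.427×0.642) = 2388.3 tonne/day.
Recycle S1 = 0.358×2388.3 = 855.02 tonne/day.
Combined feed S10 = 2480 + 855.02 = 3335 tonne/day.
Overhead S5 = S10 − S2 = 3335 − 2388.3 = 946.7 tonne/day.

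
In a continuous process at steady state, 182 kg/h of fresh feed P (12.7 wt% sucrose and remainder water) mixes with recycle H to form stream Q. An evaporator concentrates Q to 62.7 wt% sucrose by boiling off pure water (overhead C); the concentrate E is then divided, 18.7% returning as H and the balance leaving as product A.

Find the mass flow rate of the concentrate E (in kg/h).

45.34 kg/h

Overall sucrose balance (none leaves overhead): sucrose in fresh feed = sucrose in product, i.e. 182×0.127 = (1−0.187)·E·0.627.
E = 23.114/(0.627×0.813) = 45.344 kg/h.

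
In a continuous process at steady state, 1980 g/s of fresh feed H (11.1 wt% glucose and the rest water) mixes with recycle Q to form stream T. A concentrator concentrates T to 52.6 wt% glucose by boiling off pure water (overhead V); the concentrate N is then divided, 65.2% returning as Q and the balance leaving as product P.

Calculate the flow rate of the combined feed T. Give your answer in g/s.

2763 g/s

Overall glucose balance (none leaves overhead): glucose in fresh feed = glucose in product, i.e. 1980×0.111 = (1−0.652)·N·0.526.
N = 219.78/(0.526×0.348) = 1200.7 g/s.
Recycle Q = 0.652×1200.7 = 782.84 g/s.
Combined feed T = 1980 + 782.84 = 2762.8 g/s.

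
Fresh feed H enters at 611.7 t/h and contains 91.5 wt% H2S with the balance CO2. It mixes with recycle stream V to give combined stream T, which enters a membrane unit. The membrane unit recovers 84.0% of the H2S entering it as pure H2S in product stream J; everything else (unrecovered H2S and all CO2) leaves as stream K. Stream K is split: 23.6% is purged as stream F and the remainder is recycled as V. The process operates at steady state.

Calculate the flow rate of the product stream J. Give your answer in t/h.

H2S in T: m_A = 611.7×0.915 + (1−0.236)·(1−0.840)·m_A, so m_A = 559.71/0.8778 = 637.65 t/h.
Product J = 0.840×637.65 = 535.63 t/h.

535.6 t/h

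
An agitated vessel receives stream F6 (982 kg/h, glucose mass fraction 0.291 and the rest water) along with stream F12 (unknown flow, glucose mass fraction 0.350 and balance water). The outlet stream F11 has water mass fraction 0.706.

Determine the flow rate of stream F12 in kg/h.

Let F12 be the unknown flow. Total out = 982 + F12.
water balance: 696.24 + 0.650·F12 = 0.706·(982 + F12)
(0.650 − 0.706)·F12 = 0.706×982 − 696.24 = -2.946
F12 = -2.946 / -0.056 = 52.607 kg/h

52.61 kg/h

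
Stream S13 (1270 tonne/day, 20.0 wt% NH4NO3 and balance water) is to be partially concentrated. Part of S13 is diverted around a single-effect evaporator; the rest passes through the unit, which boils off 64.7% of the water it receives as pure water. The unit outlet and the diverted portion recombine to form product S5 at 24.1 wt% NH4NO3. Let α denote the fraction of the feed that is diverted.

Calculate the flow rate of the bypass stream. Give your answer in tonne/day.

852.6 tonne/day

All 1270×0.200 = 254 tonne/day of NH4NO3 reaches S5, so S5 = 254/0.241 = 1053.9 tonne/day and vapour = 216.06 tonne/day.
The evaporator receives (1−α)·1270 of feed at 0.800 water and removes 0.647 of that water:
0.647×0.800×(1−α)×1270 = 216.06
(1−α) = 216.06/657.35 = 0.3287;  α = 0.6713.
Bypass flow = 0.6713×1270 = 852.58 tonne/day.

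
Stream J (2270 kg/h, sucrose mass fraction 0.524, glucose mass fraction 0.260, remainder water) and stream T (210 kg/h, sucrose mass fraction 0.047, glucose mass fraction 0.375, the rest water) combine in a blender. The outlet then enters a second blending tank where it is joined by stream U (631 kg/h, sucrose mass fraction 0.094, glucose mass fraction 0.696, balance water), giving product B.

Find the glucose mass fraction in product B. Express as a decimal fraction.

0.356

Overall, product flow = 3111 kg/h.
glucose in = 2270×0.260 + 210×0.375 + 631×0.696 = 1108.1 kg/h.
glucose fraction in B = 0.356.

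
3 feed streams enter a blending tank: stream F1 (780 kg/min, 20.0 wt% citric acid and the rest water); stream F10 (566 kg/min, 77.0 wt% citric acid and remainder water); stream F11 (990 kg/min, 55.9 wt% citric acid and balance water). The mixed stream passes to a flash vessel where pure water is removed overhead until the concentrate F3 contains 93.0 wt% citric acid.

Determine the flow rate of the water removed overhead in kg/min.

citric acid entering = 780×0.200 + 566×0.770 + 990×0.559 = 1145.2 kg/min.
All citric acid reports to F3, so F3 = 1145.2/0.930 = 1231.4 kg/min.
Total feed = 2336 kg/min; overhead = 2336 − 1231.4 = 1104.6 kg/min.

1105 kg/min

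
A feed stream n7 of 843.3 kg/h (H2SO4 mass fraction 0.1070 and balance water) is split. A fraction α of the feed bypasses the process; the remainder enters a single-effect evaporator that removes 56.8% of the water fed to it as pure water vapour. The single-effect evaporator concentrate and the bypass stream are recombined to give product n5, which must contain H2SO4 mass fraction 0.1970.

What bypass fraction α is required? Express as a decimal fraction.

All 843.3×0.107 = 90.233 kg/h of H2SO4 reaches n5, so n5 = 90.233/0.197 = 458.04 kg/h and vapour = 385.26 kg/h.
The evaporator receives (1−α)·843.3 of feed at 0.893 water and removes 0.568 of that water:
0.568×0.893×(1−α)×843.3 = 385.26
(1−α) = 385.26/427.74 = 0.9007;  α = 0.0993.

0.099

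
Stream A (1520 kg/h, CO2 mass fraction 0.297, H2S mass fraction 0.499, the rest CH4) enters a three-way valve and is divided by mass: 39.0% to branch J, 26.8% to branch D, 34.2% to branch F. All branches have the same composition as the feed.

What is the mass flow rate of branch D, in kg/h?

Branch D flow = 0.268×1520 = 407.36 kg/h.

407.4 kg/h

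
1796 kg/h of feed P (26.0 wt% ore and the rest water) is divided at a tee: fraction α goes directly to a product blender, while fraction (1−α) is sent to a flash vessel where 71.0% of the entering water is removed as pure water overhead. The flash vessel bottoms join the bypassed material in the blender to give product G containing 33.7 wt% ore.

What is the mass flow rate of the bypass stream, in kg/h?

All 1796×0.260 = 466.96 kg/h of ore reaches G, so G = 466.96/0.337 = 1385.6 kg/h and vapour = 410.36 kg/h.
The evaporator receives (1−α)·1796 of feed at 0.740 water and removes 0.710 of that water:
0.710×0.740×(1−α)×1796 = 410.36
(1−α) = 410.36/943.62 = 0.4349;  α = 0.5651.
Bypass flow = 0.5651×1796 = 1015 kg/h.

1015 kg/h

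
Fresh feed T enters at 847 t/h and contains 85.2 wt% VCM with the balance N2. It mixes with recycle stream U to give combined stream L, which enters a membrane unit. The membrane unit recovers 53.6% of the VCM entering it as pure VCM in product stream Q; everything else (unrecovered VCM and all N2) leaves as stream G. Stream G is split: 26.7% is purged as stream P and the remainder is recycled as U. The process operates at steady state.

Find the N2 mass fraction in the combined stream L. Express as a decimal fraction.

N2 enters only via T and leaves only via the purge: 847×0.148 = 0.267×(N2 in G), and the membrane unit passes all N2, so N2 in L = N2 in G = 469.5 t/h.
VCM in L: m_A = 847×0.852 + (1−0.267)·(1−0.536)·m_A, so m_A = 721.64/0.6599 = 1093.6 t/h.
L = 1093.6 + 469.5 = 1563.1 t/h.
N2 fraction in L = 469.5/1563.1 = 0.300.

0.300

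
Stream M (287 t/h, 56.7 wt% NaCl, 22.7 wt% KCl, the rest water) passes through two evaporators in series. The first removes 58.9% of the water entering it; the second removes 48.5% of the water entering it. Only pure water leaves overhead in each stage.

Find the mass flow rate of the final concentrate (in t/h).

240.4 t/h

water in feed = 287×0.206 = 59.122 t/h.
After stage 1: water left = (1−0.589)×59.122 = 24.299; stream total = 252.18 t/h.
After stage 2: water left = (1−0.485)×24.299 = 12.514; final concentrate = 240.39 t/h.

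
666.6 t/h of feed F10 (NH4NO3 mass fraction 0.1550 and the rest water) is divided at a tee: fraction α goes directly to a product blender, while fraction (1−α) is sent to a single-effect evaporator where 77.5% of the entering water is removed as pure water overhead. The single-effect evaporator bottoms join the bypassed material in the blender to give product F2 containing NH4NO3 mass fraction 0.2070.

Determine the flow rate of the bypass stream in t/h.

All 666.6×0.155 = 103.32 t/h of NH4NO3 reaches F2, so F2 = 103.32/0.207 = 499.14 t/h and vapour = 167.46 t/h.
The evaporator receives (1−α)·666.6 of feed at 0.845 water and removes 0.775 of that water:
0.775×0.845×(1−α)×666.6 = 167.46
(1−α) = 167.46/436.54 = 0.3836;  α = 0.6164.
Bypass flow = 0.6164×666.6 = 410.89 t/h.

410.9 t/h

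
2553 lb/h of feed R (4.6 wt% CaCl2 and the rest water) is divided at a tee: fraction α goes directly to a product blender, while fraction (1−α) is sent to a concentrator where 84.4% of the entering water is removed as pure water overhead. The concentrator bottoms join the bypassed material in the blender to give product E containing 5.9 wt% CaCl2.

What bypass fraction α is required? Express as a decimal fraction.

All 2553×0.046 = 117.44 lb/h of CaCl2 reaches E, so E = 117.44/0.059 = 1990.5 lb/h and vapour = 562.53 lb/h.
The evaporator receives (1−α)·2553 of feed at 0.954 water and removes 0.844 of that water:
0.844×0.954×(1−α)×2553 = 562.53
(1−α) = 562.53/2055.6 = 0.2737;  α = 0.7263.

0.726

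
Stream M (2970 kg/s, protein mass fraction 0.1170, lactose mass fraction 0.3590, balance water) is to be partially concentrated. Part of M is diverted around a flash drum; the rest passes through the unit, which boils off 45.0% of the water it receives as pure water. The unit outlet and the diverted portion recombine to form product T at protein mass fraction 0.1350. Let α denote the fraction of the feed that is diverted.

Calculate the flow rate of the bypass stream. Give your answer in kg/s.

All 2970×0.117 = 347.49 kg/s of protein reaches T, so T = 347.49/0.135 = 2574 kg/s and vapour = 396 kg/s.
The evaporator receives (1−α)·2970 of feed at 0.524 water and removes 0.450 of that water:
0.450×0.524×(1−α)×2970 = 396
(1−α) = 396/700.33 = 0.5655;  α = 0.4345.
Bypass flow = 0.4345×2970 = 1290.6 kg/s.

1291 kg/s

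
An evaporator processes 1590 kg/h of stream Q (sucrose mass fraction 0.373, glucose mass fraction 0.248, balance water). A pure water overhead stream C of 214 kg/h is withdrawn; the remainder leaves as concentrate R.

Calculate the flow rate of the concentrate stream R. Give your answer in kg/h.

1376 kg/h

Concentrate = 1590 − 214 = 1376 kg/h.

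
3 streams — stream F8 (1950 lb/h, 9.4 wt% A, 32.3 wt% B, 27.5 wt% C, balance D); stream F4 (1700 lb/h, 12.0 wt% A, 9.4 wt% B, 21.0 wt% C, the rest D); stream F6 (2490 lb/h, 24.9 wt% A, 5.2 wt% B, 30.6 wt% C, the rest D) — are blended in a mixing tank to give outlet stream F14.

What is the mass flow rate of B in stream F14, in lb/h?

919.1 lb/h

B out = B in = 1950×0.323 + 1700×0.094 + 2490×0.052 = 919.13 lb/h.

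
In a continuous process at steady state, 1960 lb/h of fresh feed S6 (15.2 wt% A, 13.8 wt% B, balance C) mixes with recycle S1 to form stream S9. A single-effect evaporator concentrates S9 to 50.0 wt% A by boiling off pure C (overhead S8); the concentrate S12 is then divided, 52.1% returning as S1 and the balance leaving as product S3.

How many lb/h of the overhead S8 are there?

1364 lb/h

Overall A balance (none leaves overhead): A in fresh feed = A in product, i.e. 1960×0.152 = (1−0.521)·S12·0.500.
S12 = 297.92/(0.500×0.479) = 1243.9 lb/h.
Recycle S1 = 0.521×1243.9 = 648.08 lb/h.
Combined feed S9 = 1960 + 648.08 = 2608.1 lb/h.
Overhead S8 = S9 − S12 = 2608.1 − 1243.9 = 1364.2 lb/h.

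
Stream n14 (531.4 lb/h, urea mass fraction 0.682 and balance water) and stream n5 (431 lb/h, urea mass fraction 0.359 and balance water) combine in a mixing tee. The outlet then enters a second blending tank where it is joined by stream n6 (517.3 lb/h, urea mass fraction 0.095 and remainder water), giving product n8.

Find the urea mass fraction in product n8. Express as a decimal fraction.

0.383

Overall, product flow = 1479.7 lb/h.
urea in = 531.4×0.682 + 431×0.359 + 517.3×0.095 = 566.29 lb/h.
urea fraction in n8 = 0.383.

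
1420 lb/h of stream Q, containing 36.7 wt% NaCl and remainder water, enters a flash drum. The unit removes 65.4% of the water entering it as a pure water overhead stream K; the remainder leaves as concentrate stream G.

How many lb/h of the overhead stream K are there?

water entering = 1420×0.633 = 898.86 lb/h; overhead removed = 0.654×898.86 = 587.85 lb/h.

587.9 lb/h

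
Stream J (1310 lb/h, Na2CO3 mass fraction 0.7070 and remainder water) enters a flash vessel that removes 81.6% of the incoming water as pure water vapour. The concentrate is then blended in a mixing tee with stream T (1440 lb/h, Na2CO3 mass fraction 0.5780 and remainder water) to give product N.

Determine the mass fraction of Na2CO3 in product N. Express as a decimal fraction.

0.7216

Vapour removed = 0.816×0.293×1310 = 313.21 lb/h; concentrate = 996.79 lb/h.
Na2CO3 reaching the mixer = 926.17 (from concentrate) + 1440×0.578 = 1758.5 lb/h.
Product flow = 996.79 + 1440 = 2436.8 lb/h; Na2CO3 fraction = 0.7216.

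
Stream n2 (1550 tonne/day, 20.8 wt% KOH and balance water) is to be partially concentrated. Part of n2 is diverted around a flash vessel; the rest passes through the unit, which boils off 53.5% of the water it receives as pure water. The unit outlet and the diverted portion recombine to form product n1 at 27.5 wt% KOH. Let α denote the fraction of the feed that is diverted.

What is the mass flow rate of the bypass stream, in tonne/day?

658.8 tonne/day

All 1550×0.208 = 322.4 tonne/day of KOH reaches n1, so n1 = 322.4/0.275 = 1172.4 tonne/day and vapour = 377.64 tonne/day.
The evaporator receives (1−α)·1550 of feed at 0.792 water and removes 0.535 of that water:
0.535×0.792×(1−α)×1550 = 377.64
(1−α) = 377.64/656.77 = 0.5750;  α = 0.4250.
Bypass flow = 0.4250×1550 = 658.76 tonne/day.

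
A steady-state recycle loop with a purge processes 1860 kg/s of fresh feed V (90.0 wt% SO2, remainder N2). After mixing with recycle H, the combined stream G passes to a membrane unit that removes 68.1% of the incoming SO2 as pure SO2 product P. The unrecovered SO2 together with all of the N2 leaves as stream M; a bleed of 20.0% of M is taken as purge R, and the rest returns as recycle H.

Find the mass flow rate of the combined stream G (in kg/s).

N2 enters only via V and leaves only via the purge: 1860×0.100 = 0.200×(N2 in M), and the membrane unit passes all N2, so N2 in G = N2 in M = 930 kg/s.
SO2 in G: m_A = 1860×0.900 + (1−0.200)·(1−0.681)·m_A, so m_A = 1674/0.7448 = 2247.6 kg/s.
G = 2247.6 + 930 = 3177.6 kg/s.

3178 kg/s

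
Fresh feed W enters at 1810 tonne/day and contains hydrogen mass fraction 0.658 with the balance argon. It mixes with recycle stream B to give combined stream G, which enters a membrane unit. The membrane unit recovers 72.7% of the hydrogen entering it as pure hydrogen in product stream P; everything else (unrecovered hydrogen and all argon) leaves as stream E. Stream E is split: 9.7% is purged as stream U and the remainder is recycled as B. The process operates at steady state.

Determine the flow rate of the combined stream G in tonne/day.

7962 tonne/day

argon enters only via W and leaves only via the purge: 1810×0.342 = 0.097×(argon in E), and the membrane unit passes all argon, so argon in G = argon in E = 6381.6 tonne/day.
hydrogen in G: m_A = 1810×0.658 + (1−0.097)·(1−0.727)·m_A, so m_A = 1191/0.7535 = 1580.6 tonne/day.
G = 1580.6 + 6381.6 = 7962.3 tonne/day.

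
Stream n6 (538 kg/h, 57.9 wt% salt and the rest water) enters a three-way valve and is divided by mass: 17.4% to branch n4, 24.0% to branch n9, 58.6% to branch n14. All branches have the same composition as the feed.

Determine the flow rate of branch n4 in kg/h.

Branch n4 flow = 0.174×538 = 93.612 kg/h.

93.61 kg/h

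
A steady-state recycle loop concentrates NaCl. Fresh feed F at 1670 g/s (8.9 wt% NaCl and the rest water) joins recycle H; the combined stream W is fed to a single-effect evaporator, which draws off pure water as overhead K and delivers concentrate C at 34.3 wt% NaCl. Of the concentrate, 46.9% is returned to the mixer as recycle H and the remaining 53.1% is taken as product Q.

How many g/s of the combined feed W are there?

2053 g/s

Overall NaCl balance (none leaves overhead): NaCl in fresh feed = NaCl in product, i.e. 1670×0.089 = (1−0.469)·C·0.343.
C = 148.63/(0.343×0.531) = 816.05 g/s.
Recycle H = 0.469×816.05 = 382.73 g/s.
Combined feed W = 1670 + 382.73 = 2052.7 g/s.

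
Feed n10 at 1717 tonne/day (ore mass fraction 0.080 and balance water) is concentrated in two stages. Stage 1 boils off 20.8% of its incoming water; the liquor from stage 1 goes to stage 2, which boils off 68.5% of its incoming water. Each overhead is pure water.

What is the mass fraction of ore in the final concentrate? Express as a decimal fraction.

water in feed = 1717×0.920 = 1579.6 tonne/day.
After stage 1: water left = (1−0.208)×1579.6 = 1251.1; stream total = 1388.4 tonne/day.
After stage 2: water left = (1−0.685)×1251.1 = 394.09; final concentrate = 531.45 tonne/day.
ore fraction = 137.36/531.45 = 0.258.

0.258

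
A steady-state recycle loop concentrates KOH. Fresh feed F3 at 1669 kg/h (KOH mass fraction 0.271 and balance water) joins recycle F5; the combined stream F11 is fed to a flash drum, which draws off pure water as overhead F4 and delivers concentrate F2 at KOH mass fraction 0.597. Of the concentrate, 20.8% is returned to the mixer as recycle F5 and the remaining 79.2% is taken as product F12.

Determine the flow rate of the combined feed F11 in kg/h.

Overall KOH balance (none leaves overhead): KOH in fresh feed = KOH in product, i.e. 1669×0.271 = (1−0.208)·F2·0.597.
F2 = 452.3/(0.597×0.792) = 956.59 kg/h.
Recycle F5 = 0.208×956.59 = 198.97 kg/h.
Combined feed F11 = 1669 + 198.97 = 1868 kg/h.

1868 kg/h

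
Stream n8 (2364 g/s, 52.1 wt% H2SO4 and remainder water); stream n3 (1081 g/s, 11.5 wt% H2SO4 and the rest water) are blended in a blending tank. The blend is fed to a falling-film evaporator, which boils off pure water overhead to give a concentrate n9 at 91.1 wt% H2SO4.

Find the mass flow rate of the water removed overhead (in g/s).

H2SO4 entering = 2364×0.521 + 1081×0.115 = 1356 g/s.
All H2SO4 reports to n9, so n9 = 1356/0.911 = 1488.4 g/s.
Total feed = 3445 g/s; overhead = 3445 − 1488.4 = 1956.6 g/s.

1957 g/s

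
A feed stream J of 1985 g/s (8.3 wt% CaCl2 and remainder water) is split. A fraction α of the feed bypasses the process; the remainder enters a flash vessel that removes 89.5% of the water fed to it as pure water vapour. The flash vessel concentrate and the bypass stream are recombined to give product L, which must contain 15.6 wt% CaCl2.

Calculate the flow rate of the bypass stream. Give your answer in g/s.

853.2 g/s

All 1985×0.083 = 164.75 g/s of CaCl2 reaches L, so L = 164.75/0.156 = 1056.1 g/s and vapour = 928.88 g/s.
The evaporator receives (1−α)·1985 of feed at 0.917 water and removes 0.895 of that water:
0.895×0.917×(1−α)×1985 = 928.88
(1−α) = 928.88/1629.1 = 0.5702;  α = 0.4298.
Bypass flow = 0.4298×1985 = 853.21 g/s.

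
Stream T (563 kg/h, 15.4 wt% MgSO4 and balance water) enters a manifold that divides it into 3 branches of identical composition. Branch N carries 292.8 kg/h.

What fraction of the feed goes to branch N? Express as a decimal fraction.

0.520

Fraction to N = 292.8/563 = 0.5201.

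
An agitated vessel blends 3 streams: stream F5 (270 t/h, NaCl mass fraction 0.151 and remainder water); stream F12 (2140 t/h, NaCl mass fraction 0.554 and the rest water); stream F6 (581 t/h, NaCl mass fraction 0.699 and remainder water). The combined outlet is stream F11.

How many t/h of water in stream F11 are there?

1359 t/h

water out = water in = 270×0.849 + 2140×0.446 + 581×0.301 = 1358.6 t/h.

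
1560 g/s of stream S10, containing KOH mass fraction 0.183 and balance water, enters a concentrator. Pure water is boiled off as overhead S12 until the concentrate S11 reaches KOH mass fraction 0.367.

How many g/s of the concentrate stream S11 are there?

KOH is conserved: 1560×0.183 = 285.48 g/s all reports to the concentrate.
Concentrate = 285.48/(target fraction) = 777.87 g/s.

777.9 g/s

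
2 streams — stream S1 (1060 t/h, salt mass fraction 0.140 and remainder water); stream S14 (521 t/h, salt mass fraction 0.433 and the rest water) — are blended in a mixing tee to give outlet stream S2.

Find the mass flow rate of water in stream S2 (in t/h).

water out = water in = 1060×0.860 + 521×0.567 = 1207 t/h.

1207 t/h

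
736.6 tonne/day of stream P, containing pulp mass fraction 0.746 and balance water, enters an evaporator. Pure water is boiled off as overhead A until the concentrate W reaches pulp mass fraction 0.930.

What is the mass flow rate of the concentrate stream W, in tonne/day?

pulp is conserved: 736.6×0.746 = 549.5 tonne/day all reports to the concentrate.
Concentrate = 549.5/(target fraction) = 590.86 tonne/day.

590.9 tonne/day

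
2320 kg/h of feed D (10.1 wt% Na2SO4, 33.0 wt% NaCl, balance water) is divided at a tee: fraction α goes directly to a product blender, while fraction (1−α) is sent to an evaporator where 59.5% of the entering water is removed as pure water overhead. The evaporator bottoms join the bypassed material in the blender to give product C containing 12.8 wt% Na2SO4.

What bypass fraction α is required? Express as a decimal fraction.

All 2320×0.101 = 234.32 kg/h of Na2SO4 reaches C, so C = 234.32/0.128 = 1830.6 kg/h and vapour = 489.37 kg/h.
The evaporator receives (1−α)·2320 of feed at 0.569 water and removes 0.595 of that water:
0.595×0.569×(1−α)×2320 = 489.37
(1−α) = 489.37/785.45 = 0.6231;  α = 0.3769.

0.377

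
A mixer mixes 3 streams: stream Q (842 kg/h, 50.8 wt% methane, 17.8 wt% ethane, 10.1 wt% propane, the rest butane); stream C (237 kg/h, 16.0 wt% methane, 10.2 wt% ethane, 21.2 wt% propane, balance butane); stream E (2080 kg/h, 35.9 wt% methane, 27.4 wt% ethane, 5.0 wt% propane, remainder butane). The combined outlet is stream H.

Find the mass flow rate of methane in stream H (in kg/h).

methane out = methane in = 842×0.508 + 237×0.160 + 2080×0.359 = 1212.4 kg/h.

1212 kg/h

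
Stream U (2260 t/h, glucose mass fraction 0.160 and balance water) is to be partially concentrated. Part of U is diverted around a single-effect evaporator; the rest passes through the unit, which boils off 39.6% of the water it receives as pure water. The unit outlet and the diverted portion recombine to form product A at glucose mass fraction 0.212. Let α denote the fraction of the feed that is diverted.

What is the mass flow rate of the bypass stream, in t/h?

593.5 t/h

All 2260×0.160 = 361.6 t/h of glucose reaches A, so A = 361.6/0.212 = 1705.7 t/h and vapour = 554.34 t/h.
The evaporator receives (1−α)·2260 of feed at 0.840 water and removes 0.396 of that water:
0.396×0.840×(1−α)×2260 = 554.34
(1−α) = 554.34/751.77 = 0.7374;  α = 0.2626.
Bypass flow = 0.2626×2260 = 593.51 t/h.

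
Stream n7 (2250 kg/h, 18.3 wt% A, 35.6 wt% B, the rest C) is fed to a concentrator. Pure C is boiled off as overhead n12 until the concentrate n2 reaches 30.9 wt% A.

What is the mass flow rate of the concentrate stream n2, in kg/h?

A is conserved: 2250×0.183 = 411.75 kg/h all reports to the concentrate.
Concentrate = 411.75/(target fraction) = 1332.5 kg/h.

1333 kg/h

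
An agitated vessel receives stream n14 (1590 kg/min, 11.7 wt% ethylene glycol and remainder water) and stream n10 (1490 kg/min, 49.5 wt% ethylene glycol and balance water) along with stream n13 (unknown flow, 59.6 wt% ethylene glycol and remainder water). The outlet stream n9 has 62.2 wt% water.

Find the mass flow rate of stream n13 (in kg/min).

1104 kg/min

Let n13 be the unknown flow. Total out = 3080 + n13.
water balance: 2156.4 + 0.404·n13 = 0.622·(3080 + n13)
(0.404 − 0.622)·n13 = 0.622×3080 − 2156.4 = -240.66
n13 = -240.66 / -0.218 = 1103.9 kg/min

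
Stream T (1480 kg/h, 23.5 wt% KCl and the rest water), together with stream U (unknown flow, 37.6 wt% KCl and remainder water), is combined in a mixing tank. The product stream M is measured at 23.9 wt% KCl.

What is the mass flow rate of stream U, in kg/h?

43.21 kg/h

Let U be the unknown flow. Total out = 1480 + U.
KCl balance: 347.8 + 0.376·U = 0.239·(1480 + U)
(0.376 − 0.239)·U = 0.239×1480 − 347.8 = 5.92
U = 5.92 / 0.137 = 43.212 kg/h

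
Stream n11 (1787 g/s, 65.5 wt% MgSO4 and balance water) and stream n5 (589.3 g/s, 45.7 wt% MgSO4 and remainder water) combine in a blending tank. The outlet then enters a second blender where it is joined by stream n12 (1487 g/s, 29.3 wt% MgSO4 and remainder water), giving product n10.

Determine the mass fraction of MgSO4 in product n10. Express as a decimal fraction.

0.4855

Overall, product flow = 3863.3 g/s.
MgSO4 in = 1787×0.655 + 589.3×0.457 + 1487×0.293 = 1875.5 g/s.
MgSO4 fraction in n10 = 0.4855.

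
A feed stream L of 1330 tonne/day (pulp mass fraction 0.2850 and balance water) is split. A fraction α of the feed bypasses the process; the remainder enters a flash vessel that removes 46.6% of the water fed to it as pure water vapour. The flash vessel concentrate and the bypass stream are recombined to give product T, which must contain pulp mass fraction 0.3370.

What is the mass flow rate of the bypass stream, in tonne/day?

All 1330×0.285 = 379.05 tonne/day of pulp reaches T, so T = 379.05/0.337 = 1124.8 tonne/day and vapour = 205.22 tonne/day.
The evaporator receives (1−α)·1330 of feed at 0.715 water and removes 0.466 of that water:
0.466×0.715×(1−α)×1330 = 205.22
(1−α) = 205.22/443.14 = 0.4631;  α = 0.5369.
Bypass flow = 0.5369×1330 = 714.07 tonne/day.

714.1 tonne/day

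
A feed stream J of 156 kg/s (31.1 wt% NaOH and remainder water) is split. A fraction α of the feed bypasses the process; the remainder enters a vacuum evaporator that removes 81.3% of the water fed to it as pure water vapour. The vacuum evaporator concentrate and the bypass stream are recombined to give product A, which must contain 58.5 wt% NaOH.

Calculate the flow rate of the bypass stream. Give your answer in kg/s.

25.56 kg/s

All 156×0.311 = 48.516 kg/s of NaOH reaches A, so A = 48.516/0.585 = 82.933 kg/s and vapour = 73.067 kg/s.
The evaporator receives (1−α)·156 of feed at 0.689 water and removes 0.813 of that water:
0.813×0.689×(1−α)×156 = 73.067
(1−α) = 73.067/87.384 = 0.8362;  α = 0.1638.
Bypass flow = 0.1638×156 = 25.56 kg/s.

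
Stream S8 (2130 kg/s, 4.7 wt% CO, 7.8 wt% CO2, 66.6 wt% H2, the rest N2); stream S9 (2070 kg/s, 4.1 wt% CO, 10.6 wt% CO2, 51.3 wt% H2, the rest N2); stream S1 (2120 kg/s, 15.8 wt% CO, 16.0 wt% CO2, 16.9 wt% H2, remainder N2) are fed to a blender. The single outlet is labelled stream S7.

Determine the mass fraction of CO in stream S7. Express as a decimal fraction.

0.082

Total flow out = 2130 + 2070 + 2120 = 6320 kg/s.
CO in = 2130×0.047 + 2070×0.041 + 2120×0.158 = 519.94 kg/s.
CO mass fraction in S7 = 519.94/6320 = 0.082.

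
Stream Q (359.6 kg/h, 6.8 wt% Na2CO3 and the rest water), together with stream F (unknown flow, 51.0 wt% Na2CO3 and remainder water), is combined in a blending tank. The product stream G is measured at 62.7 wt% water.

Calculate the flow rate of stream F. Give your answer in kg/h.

800.6 kg/h

Let F be the unknown flow. Total out = 359.6 + F.
water balance: 335.15 + 0.490·F = 0.627·(359.6 + F)
(0.490 − 0.627)·F = 0.627×359.6 − 335.15 = -109.68
F = -109.68 / -0.137 = 800.57 kg/h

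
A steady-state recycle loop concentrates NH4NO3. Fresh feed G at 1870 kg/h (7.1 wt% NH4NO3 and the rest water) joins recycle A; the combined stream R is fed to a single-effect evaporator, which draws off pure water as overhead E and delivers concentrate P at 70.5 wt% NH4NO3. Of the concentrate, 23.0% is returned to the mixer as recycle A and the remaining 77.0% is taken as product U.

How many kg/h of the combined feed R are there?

1926 kg/h

Overall NH4NO3 balance (none leaves overhead): NH4NO3 in fresh feed = NH4NO3 in product, i.e. 1870×0.071 = (1−0.230)·P·0.705.
P = 132.77/(0.705×0.770) = 244.58 kg/h.
Recycle A = 0.230×244.58 = 56.253 kg/h.
Combined feed R = 1870 + 56.253 = 1926.3 kg/h.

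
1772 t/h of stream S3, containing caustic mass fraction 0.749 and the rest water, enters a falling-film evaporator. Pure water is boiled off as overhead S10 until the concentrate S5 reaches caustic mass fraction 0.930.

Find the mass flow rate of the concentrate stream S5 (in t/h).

caustic is conserved: 1772×0.749 = 1327.2 t/h all reports to the concentrate.
Concentrate = 1327.2/(target fraction) = 1427.1 t/h.

1427 t/h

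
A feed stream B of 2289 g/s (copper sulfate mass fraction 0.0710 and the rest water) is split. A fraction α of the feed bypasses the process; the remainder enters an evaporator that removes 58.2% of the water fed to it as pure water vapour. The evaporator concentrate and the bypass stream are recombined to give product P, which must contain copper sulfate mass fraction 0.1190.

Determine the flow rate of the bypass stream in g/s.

581.3 g/s

All 2289×0.071 = 162.52 g/s of copper sulfate reaches P, so P = 162.52/0.119 = 1365.7 g/s and vapour = 923.29 g/s.
The evaporator receives (1−α)·2289 of feed at 0.929 water and removes 0.582 of that water:
0.582×0.929×(1−α)×2289 = 923.29
(1−α) = 923.29/1237.6 = 0.7460;  α = 0.2540.
Bypass flow = 0.2540×2289 = 581.34 g/s.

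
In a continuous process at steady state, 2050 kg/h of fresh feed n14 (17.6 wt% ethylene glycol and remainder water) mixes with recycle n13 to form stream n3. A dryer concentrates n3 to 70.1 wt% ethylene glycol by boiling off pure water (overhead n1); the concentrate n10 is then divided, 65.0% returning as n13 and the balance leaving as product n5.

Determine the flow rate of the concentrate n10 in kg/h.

Overall ethylene glycol balance (none leaves overhead): ethylene glycol in fresh feed = ethylene glycol in product, i.e. 2050×0.176 = (1−0.650)·n10·0.701.
n10 = 360.8/(0.701×0.350) = 1470.6 kg/h.

1471 kg/h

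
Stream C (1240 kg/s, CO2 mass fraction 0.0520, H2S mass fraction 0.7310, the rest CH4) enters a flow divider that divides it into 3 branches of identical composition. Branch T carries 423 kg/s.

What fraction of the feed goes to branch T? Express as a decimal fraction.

0.341

Fraction to T = 423/1240 = 0.3411.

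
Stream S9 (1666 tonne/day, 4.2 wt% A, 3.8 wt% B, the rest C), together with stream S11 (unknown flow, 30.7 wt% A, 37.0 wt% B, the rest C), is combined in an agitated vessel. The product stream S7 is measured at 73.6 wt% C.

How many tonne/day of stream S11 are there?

742.2 tonne/day

Let S11 be the unknown flow. Total out = 1666 + S11.
C balance: 1532.7 + 0.323·S11 = 0.736·(1666 + S11)
(0.323 − 0.736)·S11 = 0.736×1666 − 1532.7 = -306.54
S11 = -306.54 / -0.413 = 742.24 tonne/day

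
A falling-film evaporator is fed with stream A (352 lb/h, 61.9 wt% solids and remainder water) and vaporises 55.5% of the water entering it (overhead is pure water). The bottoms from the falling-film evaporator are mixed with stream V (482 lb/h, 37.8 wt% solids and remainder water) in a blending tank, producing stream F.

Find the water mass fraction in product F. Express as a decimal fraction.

Vapour removed = 0.555×0.381×352 = 74.432 lb/h; concentrate = 277.57 lb/h.
water reaching the mixer = 59.68 (from concentrate) + 482×0.622 = 359.48 lb/h.
Product flow = 277.57 + 482 = 759.57 lb/h; water fraction = 0.473.

0.473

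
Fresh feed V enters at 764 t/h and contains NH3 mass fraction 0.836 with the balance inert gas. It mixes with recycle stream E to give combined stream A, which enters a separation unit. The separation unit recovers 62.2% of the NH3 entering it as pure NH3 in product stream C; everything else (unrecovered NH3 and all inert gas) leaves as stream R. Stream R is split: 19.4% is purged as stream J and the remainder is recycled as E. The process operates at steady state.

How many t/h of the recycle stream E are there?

inert gas enters only via V and leaves only via the purge: 764×0.164 = 0.194×(inert gas in R), and the separation unit passes all inert gas, so inert gas in A = inert gas in R = 645.86 t/h.
NH3 in A: m_A = 764×0.836 + (1−0.194)·(1−0.622)·m_A, so m_A = 638.7/0.6953 = 918.56 t/h.
R = (1−0.622)×918.56 + 645.86 = 993.07 t/h.
Recycle E = (1−0.194)×993.07 = 800.42 t/h.

800.4 t/h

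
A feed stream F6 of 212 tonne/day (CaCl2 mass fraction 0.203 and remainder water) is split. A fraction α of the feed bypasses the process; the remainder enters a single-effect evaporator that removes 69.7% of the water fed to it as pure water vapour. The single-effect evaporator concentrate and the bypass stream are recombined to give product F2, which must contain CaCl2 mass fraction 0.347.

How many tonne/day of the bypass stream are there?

53.63 tonne/day

All 212×0.203 = 43.036 tonne/day of CaCl2 reaches F2, so F2 = 43.036/0.347 = 124.02 tonne/day and vapour = 87.977 tonne/day.
The evaporator receives (1−α)·212 of feed at 0.797 water and removes 0.697 of that water:
0.697×0.797×(1−α)×212 = 87.977
(1−α) = 87.977/117.77 = 0.7470;  α = 0.2530.
Bypass flow = 0.2530×212 = 53.628 tonne/day.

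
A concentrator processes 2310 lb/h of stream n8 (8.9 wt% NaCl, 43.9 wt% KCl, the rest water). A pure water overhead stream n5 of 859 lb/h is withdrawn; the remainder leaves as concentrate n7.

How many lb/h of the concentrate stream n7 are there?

Concentrate = 2310 − 859 = 1451 lb/h.

1451 lb/h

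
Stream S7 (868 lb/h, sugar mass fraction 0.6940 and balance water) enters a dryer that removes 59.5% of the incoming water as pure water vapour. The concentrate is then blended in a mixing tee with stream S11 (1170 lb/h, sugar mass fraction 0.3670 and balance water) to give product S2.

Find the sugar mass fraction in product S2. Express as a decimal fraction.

Vapour removed = 0.595×0.306×868 = 158.04 lb/h; concentrate = 709.96 lb/h.
sugar reaching the mixer = 602.39 (from concentrate) + 1170×0.367 = 1031.8 lb/h.
Product flow = 709.96 + 1170 = 1880 lb/h; sugar fraction = 0.5488.

0.5488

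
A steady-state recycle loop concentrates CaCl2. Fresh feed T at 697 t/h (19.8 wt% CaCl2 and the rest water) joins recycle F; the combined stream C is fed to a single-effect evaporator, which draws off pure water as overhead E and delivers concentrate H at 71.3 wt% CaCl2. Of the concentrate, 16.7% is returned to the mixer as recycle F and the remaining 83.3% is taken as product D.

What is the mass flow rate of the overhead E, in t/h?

503.4 t/h

Overall CaCl2 balance (none leaves overhead): CaCl2 in fresh feed = CaCl2 in product, i.e. 697×0.198 = (1−0.167)·H·0.713.
H = 138.01/(0.713×0.833) = 232.36 t/h.
Recycle F = 0.167×232.36 = 38.804 t/h.
Combined feed C = 697 + 38.804 = 735.8 t/h.
Overhead E = C − H = 735.8 − 232.36 = 503.44 t/h.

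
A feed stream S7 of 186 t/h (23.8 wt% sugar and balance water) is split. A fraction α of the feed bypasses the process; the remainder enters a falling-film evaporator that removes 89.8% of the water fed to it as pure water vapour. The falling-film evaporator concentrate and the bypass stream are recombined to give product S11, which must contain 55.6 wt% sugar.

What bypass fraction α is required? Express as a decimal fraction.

All 186×0.238 = 44.268 t/h of sugar reaches S11, so S11 = 44.268/0.556 = 79.619 t/h and vapour = 106.38 t/h.
The evaporator receives (1−α)·186 of feed at 0.762 water and removes 0.898 of that water:
0.898×0.762×(1−α)×186 = 106.38
(1−α) = 106.38/127.28 = 0.8358;  α = 0.1642.

0.164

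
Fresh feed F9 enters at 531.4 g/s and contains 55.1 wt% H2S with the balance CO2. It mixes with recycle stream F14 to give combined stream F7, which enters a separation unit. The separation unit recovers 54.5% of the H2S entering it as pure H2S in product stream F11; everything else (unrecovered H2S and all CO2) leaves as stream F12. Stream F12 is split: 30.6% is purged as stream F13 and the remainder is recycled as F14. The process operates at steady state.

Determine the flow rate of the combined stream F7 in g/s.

CO2 enters only via F9 and leaves only via the purge: 531.4×0.449 = 0.306×(CO2 in F12), and the separation unit passes all CO2, so CO2 in F7 = CO2 in F12 = 779.73 g/s.
H2S in F7: m_A = 531.4×0.551 + (1−0.306)·(1−0.545)·m_A, so m_A = 292.8/0.6842 = 427.93 g/s.
F7 = 427.93 + 779.73 = 1207.7 g/s.

1208 g/s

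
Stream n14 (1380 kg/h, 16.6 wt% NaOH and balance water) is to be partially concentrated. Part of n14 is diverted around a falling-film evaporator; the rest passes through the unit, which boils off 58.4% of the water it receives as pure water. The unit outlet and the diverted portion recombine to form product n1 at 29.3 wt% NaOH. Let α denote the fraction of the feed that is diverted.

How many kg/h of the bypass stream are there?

151.9 kg/h

All 1380×0.166 = 229.08 kg/h of NaOH reaches n1, so n1 = 229.08/0.293 = 781.84 kg/h and vapour = 598.16 kg/h.
The evaporator receives (1−α)·1380 of feed at 0.834 water and removes 0.584 of that water:
0.584×0.834×(1−α)×1380 = 598.16
(1−α) = 598.16/672.14 = 0.8899;  α = 0.1101.
Bypass flow = 0.1101×1380 = 151.89 kg/h.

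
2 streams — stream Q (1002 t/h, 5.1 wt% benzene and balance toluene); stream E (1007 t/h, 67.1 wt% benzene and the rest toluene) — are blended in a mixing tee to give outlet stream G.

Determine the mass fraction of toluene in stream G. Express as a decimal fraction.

Total flow out = 1002 + 1007 = 2009 t/h.
toluene in = 1002×0.949 + 1007×0.329 = 1282.2 t/h.
toluene mass fraction in G = 1282.2/2009 = 0.6382.

0.6382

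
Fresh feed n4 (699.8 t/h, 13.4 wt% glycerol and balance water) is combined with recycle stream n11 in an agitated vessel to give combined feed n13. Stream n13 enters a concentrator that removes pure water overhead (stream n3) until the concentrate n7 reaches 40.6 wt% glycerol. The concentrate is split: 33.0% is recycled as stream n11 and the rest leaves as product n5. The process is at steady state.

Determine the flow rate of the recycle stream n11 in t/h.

Overall glycerol balance (none leaves overhead): glycerol in fresh feed = glycerol in product, i.e. 699.8×0.134 = (1−0.330)·n7·0.406.
n7 = 93.773/(0.406×0.670) = 344.73 t/h.
Recycle n11 = 0.330×344.73 = 113.76 t/h.

113.8 t/h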